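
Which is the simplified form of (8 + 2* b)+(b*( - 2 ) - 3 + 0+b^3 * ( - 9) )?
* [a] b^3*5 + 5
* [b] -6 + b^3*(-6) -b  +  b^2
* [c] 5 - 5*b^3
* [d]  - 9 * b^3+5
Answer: d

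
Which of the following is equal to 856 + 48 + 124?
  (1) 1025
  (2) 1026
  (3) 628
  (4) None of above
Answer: 4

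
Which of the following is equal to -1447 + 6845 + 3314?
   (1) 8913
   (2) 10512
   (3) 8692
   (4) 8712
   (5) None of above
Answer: 4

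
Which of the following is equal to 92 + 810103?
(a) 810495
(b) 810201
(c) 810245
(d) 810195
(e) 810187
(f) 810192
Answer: d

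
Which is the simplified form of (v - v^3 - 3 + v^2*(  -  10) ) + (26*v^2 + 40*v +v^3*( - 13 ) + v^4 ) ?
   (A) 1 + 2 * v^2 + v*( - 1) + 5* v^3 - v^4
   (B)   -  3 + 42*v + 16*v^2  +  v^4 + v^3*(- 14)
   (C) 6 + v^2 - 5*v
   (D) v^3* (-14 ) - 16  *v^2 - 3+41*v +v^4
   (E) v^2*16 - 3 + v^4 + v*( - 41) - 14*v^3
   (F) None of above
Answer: F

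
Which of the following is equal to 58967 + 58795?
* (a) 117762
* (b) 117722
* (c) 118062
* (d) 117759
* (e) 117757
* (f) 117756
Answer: a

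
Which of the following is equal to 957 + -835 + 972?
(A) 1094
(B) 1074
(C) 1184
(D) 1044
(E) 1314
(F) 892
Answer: A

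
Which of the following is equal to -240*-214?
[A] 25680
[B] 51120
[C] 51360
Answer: C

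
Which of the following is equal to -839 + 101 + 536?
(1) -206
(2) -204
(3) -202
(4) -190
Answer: 3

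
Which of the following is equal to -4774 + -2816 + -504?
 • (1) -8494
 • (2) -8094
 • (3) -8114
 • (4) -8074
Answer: 2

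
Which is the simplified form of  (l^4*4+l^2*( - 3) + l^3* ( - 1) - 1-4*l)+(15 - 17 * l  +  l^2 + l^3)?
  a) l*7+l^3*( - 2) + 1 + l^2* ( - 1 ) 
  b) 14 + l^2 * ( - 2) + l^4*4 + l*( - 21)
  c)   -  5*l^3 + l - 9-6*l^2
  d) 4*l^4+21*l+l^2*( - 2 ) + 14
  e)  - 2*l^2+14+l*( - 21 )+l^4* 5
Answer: b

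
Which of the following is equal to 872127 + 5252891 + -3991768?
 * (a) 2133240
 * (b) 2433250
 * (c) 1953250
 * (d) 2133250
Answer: d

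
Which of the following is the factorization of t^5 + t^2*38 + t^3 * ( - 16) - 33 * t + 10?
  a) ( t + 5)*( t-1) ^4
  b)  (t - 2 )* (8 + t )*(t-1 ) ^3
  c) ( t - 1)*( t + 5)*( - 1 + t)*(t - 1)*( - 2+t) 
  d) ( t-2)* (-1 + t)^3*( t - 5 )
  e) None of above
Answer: c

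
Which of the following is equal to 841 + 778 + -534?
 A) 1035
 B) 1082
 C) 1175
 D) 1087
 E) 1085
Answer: E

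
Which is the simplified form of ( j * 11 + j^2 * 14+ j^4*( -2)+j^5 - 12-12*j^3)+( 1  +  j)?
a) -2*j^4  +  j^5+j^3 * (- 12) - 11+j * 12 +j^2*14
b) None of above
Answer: a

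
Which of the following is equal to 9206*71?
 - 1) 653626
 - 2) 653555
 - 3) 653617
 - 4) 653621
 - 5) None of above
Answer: 1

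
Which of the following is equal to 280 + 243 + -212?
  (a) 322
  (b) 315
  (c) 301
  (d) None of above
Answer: d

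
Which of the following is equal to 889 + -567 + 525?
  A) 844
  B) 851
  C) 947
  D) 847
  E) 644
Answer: D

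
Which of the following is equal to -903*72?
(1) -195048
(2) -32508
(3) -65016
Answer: 3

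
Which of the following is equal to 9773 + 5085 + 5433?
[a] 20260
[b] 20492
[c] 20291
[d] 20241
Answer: c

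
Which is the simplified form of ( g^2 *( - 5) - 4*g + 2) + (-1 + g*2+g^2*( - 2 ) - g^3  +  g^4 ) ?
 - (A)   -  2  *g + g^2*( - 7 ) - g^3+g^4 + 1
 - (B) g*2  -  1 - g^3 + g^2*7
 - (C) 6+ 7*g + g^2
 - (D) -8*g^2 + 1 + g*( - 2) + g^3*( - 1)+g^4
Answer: A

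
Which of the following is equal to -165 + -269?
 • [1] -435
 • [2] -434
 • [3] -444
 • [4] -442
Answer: 2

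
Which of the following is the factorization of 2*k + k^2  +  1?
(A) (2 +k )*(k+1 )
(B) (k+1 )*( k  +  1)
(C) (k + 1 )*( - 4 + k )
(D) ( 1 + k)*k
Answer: B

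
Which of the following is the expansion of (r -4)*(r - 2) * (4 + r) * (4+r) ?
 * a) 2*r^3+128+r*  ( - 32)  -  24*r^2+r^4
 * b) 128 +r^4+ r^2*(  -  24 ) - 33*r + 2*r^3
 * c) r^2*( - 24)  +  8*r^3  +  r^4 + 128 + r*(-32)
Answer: a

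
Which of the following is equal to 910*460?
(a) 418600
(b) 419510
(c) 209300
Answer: a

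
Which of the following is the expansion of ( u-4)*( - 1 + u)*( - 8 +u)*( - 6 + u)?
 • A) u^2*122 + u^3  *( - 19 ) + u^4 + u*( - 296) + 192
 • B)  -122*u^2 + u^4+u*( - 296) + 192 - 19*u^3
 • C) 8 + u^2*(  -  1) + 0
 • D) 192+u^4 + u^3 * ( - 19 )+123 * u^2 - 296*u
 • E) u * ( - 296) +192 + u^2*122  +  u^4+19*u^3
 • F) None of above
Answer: A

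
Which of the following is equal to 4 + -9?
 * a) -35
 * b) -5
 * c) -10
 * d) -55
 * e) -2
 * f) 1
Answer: b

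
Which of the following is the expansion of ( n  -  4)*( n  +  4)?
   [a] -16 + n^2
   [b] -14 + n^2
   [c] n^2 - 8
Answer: a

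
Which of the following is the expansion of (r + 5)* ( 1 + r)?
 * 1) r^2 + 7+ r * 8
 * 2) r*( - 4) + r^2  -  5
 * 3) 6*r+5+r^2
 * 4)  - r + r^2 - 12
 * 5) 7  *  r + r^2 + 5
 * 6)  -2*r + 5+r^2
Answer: 3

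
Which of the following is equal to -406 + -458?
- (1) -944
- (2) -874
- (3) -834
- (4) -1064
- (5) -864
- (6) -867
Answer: 5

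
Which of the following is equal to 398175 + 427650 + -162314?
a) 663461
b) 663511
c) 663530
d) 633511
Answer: b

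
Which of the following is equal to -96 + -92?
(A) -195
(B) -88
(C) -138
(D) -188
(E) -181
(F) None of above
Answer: D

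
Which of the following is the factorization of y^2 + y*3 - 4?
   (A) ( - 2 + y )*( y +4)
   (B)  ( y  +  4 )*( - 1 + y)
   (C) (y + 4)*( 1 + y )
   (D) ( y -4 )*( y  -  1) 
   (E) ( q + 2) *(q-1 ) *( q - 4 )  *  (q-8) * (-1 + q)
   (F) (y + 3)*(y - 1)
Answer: B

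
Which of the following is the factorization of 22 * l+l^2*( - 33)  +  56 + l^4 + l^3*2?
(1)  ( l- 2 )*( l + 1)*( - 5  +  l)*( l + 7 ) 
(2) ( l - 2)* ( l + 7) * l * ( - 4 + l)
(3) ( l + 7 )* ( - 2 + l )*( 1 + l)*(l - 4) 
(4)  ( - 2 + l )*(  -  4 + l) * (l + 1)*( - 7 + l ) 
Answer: 3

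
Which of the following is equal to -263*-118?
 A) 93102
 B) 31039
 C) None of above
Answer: C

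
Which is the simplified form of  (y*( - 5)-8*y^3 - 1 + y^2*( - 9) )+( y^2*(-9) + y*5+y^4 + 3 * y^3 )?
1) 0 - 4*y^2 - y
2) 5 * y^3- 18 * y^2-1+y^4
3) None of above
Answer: 3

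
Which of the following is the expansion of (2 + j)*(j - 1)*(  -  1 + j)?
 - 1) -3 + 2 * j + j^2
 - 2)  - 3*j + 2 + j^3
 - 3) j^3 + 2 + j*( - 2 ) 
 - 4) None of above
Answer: 2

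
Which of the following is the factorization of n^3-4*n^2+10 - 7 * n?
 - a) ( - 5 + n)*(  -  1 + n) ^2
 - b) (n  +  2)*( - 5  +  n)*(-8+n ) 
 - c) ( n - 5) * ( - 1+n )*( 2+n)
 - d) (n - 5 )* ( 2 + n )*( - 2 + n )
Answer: c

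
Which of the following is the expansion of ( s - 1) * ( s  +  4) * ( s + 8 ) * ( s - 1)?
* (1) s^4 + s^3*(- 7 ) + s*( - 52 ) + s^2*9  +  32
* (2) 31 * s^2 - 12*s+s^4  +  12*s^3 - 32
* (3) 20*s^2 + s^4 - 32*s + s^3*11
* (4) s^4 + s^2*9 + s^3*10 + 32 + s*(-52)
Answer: 4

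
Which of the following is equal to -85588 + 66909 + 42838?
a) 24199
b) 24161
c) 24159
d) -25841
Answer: c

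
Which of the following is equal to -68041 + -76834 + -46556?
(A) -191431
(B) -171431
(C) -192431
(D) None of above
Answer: A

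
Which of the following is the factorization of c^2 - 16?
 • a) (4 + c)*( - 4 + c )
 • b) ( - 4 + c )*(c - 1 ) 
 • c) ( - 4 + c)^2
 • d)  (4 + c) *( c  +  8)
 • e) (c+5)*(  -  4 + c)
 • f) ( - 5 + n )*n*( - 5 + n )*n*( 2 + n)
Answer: a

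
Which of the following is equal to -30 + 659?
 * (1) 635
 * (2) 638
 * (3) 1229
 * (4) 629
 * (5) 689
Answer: 4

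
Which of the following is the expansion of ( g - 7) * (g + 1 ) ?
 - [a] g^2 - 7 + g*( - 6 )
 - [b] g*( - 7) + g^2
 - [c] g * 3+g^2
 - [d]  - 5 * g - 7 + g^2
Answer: a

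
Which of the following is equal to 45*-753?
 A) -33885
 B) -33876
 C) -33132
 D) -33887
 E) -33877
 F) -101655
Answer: A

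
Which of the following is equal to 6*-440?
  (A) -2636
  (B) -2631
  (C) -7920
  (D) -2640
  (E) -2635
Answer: D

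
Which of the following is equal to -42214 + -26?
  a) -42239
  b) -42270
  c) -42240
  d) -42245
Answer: c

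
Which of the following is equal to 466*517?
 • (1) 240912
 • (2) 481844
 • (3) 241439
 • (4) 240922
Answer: 4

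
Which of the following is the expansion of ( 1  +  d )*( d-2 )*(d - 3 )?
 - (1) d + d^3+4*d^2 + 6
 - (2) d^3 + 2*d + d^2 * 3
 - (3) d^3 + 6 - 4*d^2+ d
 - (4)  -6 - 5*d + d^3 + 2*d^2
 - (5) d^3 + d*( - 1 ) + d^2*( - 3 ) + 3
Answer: 3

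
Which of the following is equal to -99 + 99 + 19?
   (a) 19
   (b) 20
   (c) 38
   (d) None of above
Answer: a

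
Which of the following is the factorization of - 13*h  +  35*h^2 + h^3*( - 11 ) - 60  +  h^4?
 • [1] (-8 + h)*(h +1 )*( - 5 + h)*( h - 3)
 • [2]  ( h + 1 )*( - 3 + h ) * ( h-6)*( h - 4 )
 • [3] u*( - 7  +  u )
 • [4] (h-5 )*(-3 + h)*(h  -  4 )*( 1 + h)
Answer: 4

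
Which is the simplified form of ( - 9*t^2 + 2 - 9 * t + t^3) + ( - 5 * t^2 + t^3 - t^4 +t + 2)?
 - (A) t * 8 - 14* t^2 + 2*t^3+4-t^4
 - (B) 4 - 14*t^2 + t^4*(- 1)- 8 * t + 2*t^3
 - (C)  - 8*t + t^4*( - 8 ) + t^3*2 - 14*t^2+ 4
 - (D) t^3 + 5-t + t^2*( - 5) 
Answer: B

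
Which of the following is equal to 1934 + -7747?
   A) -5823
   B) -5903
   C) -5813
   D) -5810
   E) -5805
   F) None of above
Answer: C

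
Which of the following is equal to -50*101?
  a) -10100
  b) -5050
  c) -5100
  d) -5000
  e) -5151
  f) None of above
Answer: b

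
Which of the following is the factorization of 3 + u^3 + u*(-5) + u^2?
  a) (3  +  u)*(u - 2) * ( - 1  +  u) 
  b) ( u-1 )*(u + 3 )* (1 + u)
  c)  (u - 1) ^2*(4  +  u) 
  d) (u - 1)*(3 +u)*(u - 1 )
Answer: d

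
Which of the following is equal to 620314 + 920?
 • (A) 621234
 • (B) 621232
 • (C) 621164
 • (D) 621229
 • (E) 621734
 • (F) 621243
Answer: A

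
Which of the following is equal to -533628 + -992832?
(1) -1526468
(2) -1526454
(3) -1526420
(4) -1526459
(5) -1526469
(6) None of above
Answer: 6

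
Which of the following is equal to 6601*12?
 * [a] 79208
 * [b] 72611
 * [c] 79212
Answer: c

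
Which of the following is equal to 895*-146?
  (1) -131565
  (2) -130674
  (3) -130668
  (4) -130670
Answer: 4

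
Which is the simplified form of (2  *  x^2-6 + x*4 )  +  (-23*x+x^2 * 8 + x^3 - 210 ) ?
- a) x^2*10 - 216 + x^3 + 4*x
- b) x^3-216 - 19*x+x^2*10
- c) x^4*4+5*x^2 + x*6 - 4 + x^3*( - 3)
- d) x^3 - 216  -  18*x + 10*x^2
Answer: b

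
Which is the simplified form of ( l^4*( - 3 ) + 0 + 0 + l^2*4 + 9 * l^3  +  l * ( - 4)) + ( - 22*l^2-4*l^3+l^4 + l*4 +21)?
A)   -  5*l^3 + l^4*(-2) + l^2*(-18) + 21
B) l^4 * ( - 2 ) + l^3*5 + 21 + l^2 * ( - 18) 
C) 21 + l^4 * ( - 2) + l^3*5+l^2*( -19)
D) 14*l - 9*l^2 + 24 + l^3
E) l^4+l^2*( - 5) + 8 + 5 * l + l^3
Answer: B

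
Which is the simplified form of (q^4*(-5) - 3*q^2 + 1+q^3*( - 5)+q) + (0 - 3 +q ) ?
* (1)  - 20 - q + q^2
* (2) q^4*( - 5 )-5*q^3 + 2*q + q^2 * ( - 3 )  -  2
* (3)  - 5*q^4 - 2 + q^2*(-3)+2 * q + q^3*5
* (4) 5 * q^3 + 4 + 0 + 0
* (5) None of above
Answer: 2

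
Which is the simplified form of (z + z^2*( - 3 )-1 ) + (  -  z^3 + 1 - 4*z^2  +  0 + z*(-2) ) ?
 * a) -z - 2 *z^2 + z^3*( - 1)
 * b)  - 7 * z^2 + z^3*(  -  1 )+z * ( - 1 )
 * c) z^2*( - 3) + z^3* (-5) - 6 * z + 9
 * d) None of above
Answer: b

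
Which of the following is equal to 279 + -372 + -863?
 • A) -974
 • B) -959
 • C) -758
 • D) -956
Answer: D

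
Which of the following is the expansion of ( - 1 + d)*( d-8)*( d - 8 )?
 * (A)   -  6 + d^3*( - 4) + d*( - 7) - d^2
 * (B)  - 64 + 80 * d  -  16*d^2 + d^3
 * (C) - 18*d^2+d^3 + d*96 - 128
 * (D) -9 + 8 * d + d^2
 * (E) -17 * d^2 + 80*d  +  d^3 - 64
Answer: E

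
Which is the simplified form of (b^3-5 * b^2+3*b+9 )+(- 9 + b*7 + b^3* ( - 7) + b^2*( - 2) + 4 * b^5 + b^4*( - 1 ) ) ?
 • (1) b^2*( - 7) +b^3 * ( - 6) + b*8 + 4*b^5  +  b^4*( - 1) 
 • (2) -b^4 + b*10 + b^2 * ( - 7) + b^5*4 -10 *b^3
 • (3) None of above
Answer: 3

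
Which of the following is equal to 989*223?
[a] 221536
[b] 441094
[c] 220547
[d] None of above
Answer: c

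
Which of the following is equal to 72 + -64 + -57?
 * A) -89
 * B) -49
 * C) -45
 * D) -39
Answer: B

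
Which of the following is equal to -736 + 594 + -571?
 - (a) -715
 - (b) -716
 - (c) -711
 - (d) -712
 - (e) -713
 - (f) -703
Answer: e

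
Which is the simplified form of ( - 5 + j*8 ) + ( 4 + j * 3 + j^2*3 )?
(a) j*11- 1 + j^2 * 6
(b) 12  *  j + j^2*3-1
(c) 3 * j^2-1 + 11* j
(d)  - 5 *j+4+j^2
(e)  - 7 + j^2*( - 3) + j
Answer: c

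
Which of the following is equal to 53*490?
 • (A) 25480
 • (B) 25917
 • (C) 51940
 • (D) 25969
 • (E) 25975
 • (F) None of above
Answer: F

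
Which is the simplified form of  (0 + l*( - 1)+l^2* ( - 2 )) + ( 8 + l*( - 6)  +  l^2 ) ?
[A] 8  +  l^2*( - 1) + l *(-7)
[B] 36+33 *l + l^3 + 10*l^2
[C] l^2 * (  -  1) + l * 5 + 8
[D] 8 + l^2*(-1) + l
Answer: A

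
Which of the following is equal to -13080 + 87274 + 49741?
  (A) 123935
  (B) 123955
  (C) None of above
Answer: A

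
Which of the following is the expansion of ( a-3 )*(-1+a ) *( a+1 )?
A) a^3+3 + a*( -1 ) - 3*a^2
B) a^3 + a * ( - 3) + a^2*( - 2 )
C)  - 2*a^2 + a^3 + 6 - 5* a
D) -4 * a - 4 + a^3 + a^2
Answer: A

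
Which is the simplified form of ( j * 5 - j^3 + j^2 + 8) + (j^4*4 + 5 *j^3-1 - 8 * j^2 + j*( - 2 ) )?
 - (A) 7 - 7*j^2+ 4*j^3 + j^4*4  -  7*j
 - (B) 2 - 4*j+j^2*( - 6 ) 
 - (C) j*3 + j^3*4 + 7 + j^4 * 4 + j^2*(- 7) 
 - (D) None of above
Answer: C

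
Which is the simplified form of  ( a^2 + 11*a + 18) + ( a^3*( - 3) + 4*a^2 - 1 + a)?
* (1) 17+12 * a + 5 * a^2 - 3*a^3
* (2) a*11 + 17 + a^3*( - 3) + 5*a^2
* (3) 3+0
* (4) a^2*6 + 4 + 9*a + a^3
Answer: 1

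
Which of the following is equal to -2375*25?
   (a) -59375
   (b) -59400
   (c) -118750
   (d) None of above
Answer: a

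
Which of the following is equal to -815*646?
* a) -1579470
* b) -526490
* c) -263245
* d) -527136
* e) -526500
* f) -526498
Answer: b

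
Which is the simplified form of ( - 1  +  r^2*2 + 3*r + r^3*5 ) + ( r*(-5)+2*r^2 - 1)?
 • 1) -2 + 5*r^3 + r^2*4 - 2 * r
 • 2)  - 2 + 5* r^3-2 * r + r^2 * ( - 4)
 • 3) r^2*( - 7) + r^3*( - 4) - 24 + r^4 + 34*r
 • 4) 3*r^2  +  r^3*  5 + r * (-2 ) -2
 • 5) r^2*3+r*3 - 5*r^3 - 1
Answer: 1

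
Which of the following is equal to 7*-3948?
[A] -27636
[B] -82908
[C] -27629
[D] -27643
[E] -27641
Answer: A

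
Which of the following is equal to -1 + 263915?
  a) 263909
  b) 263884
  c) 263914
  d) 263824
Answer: c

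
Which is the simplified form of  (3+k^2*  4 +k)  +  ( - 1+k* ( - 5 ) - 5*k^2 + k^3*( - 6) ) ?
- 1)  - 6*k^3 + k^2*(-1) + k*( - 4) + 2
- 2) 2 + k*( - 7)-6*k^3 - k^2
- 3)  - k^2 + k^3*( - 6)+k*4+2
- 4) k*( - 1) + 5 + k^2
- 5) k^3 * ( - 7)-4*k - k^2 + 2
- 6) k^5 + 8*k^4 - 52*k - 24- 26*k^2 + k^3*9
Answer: 1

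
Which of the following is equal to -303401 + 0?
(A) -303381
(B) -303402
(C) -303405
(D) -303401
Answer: D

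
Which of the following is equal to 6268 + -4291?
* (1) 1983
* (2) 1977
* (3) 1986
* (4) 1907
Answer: 2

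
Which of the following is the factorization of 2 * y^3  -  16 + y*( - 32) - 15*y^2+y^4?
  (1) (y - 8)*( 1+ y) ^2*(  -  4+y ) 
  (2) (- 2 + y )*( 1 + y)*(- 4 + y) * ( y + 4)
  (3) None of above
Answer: 3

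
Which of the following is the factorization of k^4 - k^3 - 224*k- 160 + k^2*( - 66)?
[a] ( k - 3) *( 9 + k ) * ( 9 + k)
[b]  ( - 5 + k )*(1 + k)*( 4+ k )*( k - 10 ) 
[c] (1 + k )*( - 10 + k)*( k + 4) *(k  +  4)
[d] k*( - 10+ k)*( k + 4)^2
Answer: c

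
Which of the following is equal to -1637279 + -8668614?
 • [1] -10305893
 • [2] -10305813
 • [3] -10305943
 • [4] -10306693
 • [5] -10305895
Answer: 1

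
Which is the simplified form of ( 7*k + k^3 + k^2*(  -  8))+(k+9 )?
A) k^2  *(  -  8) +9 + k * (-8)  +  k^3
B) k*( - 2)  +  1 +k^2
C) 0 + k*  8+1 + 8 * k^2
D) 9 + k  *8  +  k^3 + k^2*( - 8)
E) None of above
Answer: D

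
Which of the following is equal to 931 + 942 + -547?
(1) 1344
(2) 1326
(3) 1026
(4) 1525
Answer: 2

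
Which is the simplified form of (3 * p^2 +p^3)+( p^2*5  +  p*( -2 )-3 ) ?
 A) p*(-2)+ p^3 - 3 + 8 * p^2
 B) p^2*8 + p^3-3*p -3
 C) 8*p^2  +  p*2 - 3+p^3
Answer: A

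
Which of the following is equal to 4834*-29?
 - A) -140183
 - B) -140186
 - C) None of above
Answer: B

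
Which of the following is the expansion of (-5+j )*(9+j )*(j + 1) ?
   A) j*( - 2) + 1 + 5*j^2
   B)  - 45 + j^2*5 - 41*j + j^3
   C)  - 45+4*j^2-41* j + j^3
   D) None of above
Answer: B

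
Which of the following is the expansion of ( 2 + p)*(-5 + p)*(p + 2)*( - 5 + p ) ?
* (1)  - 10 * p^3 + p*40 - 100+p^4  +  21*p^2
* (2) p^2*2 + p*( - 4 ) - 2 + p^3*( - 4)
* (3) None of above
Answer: 3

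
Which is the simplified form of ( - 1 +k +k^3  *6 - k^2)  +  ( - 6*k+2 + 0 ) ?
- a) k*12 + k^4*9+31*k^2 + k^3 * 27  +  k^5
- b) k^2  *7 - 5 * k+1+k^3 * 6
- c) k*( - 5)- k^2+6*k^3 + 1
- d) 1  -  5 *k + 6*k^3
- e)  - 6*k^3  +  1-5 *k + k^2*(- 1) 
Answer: c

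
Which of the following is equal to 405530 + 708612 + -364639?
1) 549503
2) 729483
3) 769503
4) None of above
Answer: 4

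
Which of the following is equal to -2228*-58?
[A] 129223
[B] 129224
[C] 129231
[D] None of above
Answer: B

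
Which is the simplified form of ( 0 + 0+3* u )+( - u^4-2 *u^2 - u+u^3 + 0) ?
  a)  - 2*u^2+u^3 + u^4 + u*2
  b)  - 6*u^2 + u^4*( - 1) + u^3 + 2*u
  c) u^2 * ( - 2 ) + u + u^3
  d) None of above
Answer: d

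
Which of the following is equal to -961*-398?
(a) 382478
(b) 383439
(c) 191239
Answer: a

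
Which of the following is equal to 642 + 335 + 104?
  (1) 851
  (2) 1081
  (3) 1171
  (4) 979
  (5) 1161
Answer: 2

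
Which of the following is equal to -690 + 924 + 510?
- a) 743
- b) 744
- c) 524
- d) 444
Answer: b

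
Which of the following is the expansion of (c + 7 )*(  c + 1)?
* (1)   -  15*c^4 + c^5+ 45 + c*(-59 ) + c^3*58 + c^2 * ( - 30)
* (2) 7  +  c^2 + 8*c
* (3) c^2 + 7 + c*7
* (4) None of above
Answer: 2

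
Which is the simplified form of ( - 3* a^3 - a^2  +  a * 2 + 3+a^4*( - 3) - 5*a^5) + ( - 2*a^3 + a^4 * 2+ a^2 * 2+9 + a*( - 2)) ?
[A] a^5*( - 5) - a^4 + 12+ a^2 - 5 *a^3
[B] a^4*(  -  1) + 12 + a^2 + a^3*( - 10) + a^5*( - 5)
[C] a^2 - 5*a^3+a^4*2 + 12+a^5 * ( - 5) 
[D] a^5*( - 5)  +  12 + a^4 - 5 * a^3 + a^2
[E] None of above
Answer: A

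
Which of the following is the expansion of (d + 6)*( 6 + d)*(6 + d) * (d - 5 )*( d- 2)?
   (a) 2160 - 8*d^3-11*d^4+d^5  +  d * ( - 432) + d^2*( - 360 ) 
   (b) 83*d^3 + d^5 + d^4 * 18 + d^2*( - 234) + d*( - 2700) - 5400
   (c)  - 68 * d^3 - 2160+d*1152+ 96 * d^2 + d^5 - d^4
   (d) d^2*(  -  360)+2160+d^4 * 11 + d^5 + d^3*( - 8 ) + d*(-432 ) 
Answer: d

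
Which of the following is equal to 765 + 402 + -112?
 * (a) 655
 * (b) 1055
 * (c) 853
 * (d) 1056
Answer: b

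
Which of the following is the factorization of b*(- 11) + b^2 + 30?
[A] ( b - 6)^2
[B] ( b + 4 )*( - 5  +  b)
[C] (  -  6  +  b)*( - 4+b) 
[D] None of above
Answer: D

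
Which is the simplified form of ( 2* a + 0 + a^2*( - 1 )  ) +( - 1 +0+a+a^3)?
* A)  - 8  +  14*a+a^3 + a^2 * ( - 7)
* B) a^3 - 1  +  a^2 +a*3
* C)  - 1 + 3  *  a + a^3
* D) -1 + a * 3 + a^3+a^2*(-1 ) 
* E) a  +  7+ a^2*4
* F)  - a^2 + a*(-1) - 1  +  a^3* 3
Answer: D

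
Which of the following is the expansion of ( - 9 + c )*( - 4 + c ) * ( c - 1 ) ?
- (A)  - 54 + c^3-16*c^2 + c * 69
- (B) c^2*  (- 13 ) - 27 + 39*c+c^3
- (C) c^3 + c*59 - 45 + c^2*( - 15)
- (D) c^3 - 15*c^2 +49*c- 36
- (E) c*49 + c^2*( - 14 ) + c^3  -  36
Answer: E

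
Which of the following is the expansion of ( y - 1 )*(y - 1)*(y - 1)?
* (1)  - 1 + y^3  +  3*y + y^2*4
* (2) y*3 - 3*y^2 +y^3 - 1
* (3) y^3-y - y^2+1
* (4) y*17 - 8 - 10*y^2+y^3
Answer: 2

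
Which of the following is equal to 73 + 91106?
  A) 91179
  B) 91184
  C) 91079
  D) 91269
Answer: A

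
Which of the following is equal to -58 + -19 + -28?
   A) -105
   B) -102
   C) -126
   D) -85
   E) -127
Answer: A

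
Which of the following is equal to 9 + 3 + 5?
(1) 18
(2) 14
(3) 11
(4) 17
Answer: 4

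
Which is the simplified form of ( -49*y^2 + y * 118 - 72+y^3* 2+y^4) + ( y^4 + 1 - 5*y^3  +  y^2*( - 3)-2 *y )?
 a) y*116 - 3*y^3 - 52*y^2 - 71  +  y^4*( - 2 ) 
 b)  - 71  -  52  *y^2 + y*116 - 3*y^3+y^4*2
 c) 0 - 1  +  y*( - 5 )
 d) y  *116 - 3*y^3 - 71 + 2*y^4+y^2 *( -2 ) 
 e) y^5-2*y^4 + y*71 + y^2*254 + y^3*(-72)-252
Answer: b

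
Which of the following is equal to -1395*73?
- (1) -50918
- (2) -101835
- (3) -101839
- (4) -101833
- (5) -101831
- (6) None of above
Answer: 2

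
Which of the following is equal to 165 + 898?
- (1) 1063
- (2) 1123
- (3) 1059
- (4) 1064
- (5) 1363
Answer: 1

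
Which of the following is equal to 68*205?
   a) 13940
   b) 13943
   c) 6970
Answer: a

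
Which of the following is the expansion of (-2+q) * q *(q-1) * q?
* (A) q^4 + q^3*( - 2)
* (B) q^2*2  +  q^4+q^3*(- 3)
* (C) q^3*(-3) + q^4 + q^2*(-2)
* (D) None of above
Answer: B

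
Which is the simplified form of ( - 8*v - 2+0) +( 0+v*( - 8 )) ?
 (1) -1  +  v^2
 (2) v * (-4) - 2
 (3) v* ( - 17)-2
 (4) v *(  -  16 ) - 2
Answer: 4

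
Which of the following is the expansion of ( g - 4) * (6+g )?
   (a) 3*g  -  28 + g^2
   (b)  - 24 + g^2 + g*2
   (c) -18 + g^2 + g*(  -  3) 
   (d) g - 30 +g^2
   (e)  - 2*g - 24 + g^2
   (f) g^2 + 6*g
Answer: b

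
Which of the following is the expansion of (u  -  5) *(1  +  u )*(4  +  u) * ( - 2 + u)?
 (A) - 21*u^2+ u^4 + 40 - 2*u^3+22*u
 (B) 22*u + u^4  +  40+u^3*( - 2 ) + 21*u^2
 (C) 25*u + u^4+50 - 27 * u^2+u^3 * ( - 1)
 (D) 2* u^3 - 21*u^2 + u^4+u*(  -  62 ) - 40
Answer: A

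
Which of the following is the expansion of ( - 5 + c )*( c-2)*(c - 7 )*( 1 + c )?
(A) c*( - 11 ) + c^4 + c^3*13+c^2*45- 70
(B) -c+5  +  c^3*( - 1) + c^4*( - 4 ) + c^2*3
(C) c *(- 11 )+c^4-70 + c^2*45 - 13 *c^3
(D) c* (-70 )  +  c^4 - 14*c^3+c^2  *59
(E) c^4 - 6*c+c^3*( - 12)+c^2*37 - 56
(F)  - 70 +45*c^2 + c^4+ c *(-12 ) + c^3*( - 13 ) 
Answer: C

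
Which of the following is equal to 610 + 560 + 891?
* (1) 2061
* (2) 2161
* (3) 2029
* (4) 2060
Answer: 1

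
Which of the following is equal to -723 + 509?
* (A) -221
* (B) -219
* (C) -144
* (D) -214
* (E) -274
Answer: D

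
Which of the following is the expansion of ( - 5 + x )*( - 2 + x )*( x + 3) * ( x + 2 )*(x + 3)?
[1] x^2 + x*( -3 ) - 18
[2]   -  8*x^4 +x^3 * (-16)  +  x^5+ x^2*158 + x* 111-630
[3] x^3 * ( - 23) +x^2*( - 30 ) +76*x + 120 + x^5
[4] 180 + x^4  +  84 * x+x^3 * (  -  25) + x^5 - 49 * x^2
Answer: 4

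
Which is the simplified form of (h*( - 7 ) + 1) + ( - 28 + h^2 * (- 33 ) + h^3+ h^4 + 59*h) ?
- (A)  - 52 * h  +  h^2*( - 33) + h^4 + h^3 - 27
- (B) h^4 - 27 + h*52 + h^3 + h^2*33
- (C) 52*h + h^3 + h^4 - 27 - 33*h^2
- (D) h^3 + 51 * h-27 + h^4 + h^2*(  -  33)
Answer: C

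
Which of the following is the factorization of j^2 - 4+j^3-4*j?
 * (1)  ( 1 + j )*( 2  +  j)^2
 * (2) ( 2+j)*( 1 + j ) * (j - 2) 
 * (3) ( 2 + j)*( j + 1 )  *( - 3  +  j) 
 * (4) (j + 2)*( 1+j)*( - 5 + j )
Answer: 2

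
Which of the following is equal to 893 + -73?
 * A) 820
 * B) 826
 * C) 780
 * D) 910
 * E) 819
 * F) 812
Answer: A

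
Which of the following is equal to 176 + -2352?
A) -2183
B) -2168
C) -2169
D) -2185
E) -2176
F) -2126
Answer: E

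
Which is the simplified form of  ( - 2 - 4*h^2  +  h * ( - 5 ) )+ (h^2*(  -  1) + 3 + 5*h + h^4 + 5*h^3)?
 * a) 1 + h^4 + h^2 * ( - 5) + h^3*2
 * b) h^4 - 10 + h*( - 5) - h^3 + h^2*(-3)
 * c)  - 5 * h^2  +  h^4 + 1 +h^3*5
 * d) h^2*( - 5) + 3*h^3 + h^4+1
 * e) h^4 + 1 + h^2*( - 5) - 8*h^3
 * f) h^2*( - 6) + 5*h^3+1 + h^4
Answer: c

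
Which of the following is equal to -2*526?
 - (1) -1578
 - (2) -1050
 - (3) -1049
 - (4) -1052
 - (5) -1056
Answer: 4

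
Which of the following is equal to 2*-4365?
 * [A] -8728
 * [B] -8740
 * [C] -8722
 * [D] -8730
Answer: D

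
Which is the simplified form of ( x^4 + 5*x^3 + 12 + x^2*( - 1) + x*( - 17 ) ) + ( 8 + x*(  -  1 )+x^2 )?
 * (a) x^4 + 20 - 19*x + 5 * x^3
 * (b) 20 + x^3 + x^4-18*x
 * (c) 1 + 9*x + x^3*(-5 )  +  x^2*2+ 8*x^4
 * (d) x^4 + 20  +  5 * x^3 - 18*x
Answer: d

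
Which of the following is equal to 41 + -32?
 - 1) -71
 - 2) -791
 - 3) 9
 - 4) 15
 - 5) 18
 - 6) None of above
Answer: 3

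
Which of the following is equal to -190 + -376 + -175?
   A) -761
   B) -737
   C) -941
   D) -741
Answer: D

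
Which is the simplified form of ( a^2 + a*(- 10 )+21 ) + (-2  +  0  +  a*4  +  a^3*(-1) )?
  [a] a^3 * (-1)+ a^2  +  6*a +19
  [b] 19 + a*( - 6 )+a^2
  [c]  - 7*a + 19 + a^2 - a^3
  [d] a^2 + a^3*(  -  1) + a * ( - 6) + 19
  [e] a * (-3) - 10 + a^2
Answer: d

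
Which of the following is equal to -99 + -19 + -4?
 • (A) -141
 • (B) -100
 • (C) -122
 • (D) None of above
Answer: C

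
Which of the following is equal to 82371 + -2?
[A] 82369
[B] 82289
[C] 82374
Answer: A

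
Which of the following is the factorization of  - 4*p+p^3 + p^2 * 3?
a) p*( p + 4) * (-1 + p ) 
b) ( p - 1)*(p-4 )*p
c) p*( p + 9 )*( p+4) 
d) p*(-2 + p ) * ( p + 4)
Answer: a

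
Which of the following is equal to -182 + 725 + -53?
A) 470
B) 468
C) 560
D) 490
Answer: D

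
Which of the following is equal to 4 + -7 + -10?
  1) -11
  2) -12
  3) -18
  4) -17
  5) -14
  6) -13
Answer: 6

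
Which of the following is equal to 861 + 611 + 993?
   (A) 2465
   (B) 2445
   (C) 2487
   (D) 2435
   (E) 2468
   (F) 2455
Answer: A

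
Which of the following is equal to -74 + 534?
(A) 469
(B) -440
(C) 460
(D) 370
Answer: C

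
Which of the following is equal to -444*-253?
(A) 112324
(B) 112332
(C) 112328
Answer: B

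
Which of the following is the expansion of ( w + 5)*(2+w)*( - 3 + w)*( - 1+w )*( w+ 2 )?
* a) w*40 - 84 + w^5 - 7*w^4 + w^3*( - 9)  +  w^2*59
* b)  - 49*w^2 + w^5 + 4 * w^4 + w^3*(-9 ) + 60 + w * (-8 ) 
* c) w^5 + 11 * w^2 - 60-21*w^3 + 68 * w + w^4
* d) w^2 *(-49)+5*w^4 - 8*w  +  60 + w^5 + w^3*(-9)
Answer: d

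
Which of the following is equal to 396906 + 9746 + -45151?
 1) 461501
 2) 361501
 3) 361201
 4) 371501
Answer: 2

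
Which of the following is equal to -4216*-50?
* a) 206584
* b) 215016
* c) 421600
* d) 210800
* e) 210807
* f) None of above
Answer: d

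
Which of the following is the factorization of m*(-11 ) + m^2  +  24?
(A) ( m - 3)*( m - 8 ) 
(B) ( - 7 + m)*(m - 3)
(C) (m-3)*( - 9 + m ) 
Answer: A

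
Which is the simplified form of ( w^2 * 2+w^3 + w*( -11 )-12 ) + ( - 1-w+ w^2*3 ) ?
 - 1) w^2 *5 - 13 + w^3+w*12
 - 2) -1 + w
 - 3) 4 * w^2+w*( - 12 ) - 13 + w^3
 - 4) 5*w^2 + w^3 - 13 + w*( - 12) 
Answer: 4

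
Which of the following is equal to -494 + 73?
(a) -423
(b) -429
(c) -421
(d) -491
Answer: c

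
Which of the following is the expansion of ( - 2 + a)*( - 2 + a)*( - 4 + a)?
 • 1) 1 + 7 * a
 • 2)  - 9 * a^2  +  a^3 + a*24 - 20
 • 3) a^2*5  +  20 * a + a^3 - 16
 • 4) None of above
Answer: 4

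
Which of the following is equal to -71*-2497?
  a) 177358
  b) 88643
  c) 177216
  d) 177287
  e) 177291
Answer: d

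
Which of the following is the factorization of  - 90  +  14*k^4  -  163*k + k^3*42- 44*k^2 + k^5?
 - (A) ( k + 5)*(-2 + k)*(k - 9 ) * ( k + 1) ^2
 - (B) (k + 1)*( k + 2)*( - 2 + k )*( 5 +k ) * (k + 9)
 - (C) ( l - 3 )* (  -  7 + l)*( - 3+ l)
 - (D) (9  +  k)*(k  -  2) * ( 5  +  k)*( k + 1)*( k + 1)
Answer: D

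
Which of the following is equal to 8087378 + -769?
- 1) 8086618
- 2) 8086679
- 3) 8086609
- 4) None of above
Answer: 3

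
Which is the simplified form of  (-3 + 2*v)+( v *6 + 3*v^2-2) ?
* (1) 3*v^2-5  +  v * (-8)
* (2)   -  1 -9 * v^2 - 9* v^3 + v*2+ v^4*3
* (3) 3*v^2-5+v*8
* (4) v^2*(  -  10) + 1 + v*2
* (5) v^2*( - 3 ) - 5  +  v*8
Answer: 3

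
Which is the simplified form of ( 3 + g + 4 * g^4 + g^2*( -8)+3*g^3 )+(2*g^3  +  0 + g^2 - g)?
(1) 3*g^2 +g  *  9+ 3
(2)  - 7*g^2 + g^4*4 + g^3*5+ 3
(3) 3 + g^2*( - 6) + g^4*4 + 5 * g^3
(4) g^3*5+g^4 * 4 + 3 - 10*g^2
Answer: 2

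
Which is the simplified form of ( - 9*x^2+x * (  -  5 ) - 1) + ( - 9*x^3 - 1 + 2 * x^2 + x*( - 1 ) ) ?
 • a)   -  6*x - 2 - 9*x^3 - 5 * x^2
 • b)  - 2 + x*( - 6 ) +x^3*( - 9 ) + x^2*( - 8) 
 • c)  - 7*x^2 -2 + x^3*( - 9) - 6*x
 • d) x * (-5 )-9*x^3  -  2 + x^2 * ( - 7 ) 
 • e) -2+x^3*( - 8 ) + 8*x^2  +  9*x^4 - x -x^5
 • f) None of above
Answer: c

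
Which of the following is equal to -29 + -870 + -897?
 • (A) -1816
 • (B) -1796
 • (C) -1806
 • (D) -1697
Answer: B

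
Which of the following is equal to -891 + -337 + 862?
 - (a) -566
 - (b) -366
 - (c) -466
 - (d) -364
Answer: b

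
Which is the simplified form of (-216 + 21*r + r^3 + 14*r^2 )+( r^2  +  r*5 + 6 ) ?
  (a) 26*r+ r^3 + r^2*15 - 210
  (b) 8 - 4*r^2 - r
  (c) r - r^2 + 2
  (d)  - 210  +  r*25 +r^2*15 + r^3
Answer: a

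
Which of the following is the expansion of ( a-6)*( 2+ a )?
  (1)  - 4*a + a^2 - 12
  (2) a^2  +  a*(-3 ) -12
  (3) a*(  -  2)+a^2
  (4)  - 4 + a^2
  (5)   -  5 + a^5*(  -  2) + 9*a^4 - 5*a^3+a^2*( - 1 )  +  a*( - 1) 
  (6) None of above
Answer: 1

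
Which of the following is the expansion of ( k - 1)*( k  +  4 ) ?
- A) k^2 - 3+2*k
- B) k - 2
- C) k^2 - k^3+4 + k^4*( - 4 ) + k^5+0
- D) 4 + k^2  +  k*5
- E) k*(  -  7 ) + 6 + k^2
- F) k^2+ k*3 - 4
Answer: F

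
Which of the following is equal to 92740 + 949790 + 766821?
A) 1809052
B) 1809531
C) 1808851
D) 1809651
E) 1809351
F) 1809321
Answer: E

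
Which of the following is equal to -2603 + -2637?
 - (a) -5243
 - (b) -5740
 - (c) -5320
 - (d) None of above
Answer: d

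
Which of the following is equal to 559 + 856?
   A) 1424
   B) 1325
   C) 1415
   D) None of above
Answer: C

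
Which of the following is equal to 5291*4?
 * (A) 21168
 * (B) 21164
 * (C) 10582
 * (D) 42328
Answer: B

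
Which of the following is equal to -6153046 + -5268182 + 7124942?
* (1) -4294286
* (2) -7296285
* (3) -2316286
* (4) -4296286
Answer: 4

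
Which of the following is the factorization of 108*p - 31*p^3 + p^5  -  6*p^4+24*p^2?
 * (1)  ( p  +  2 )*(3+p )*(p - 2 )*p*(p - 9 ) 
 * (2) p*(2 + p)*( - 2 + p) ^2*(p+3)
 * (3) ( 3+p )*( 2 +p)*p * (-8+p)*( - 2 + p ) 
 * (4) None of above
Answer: 1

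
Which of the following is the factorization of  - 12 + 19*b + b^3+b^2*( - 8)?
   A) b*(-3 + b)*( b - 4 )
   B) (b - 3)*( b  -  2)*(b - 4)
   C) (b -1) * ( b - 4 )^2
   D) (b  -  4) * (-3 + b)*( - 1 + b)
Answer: D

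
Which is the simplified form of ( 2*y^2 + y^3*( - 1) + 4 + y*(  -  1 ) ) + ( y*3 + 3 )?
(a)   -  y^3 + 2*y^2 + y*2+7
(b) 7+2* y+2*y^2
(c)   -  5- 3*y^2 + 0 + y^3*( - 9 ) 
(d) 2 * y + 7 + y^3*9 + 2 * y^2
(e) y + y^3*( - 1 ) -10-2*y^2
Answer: a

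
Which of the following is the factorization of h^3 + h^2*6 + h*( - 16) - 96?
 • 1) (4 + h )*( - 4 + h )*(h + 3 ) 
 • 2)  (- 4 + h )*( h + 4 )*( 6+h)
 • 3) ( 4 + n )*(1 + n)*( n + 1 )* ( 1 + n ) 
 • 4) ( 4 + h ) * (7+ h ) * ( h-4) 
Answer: 2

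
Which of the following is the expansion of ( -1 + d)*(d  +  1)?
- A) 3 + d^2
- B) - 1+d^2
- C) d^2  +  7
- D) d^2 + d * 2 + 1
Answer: B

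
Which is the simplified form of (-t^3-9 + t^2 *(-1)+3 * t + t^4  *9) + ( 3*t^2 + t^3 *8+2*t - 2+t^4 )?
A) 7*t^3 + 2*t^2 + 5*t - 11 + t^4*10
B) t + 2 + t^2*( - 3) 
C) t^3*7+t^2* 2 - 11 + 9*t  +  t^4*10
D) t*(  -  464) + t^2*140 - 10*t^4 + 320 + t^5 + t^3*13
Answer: A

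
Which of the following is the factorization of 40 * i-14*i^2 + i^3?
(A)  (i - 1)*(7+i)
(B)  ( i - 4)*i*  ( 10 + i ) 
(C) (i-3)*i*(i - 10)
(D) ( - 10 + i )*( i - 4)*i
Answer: D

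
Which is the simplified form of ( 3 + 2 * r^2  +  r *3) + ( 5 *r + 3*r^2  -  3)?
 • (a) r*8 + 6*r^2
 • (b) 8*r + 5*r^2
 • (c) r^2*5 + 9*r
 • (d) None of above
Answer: b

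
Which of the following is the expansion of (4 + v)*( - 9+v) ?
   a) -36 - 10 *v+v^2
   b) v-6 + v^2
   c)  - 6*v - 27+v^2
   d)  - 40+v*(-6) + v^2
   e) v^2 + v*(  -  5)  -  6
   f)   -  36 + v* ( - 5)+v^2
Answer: f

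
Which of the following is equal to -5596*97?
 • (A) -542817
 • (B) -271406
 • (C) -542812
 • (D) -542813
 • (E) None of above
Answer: C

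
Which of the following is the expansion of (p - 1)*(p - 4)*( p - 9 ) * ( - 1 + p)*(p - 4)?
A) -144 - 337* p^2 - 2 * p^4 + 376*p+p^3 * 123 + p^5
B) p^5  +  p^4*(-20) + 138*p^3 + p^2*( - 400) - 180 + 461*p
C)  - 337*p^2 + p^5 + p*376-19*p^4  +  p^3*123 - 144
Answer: C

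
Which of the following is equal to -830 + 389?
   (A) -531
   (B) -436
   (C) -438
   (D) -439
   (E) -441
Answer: E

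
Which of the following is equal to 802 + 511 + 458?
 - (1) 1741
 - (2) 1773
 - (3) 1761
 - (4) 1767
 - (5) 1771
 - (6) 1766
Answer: 5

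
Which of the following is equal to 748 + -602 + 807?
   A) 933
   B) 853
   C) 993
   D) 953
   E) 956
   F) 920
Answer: D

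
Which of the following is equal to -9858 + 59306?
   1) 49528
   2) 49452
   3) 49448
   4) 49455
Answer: 3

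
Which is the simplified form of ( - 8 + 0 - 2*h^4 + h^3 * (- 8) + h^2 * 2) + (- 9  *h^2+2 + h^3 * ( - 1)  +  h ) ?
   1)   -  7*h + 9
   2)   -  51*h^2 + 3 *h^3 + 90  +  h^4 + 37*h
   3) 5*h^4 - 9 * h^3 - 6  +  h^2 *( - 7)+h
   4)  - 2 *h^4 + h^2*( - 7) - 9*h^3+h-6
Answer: 4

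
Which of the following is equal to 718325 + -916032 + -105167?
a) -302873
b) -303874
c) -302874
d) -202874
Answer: c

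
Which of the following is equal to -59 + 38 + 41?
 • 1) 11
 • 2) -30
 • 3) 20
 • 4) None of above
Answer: 3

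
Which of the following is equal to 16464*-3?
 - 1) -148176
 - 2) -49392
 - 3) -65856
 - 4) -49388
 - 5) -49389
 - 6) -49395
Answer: 2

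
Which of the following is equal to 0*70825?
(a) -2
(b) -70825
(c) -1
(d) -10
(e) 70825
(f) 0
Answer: f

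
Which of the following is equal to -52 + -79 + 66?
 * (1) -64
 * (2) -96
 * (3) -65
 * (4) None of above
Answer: 3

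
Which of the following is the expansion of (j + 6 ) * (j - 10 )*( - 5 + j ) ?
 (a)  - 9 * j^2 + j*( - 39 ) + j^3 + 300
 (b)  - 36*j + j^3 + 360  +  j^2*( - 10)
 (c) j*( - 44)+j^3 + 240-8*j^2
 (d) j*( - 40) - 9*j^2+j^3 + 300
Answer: d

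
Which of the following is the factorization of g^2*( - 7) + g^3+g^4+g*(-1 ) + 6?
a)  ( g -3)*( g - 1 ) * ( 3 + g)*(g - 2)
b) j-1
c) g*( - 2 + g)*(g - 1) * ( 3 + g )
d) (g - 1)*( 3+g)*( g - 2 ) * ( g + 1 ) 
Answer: d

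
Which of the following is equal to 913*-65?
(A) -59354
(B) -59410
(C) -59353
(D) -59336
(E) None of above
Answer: E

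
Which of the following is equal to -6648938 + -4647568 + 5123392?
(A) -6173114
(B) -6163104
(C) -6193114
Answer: A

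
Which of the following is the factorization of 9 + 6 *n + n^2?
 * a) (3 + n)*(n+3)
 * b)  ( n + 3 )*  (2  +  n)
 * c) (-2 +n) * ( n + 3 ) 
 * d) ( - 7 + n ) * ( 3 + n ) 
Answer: a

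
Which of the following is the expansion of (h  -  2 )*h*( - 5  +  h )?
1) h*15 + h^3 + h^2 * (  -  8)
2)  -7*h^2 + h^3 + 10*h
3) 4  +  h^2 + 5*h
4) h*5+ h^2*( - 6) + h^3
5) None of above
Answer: 2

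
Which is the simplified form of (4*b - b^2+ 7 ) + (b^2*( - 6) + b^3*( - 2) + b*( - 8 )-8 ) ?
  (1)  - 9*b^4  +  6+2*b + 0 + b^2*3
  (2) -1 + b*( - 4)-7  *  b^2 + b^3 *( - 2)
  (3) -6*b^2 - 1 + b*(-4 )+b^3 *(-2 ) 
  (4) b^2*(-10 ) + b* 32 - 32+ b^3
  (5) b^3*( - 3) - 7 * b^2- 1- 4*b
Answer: 2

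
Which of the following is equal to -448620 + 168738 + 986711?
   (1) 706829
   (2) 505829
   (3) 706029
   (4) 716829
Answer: 1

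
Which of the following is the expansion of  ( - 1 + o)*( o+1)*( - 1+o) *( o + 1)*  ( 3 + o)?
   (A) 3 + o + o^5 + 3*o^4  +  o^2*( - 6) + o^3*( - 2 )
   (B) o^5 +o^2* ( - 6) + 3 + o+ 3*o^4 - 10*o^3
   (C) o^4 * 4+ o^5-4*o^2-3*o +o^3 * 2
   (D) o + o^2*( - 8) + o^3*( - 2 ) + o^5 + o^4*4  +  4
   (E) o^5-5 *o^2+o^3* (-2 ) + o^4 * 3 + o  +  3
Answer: A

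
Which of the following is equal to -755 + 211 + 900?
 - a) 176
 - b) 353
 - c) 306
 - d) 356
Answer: d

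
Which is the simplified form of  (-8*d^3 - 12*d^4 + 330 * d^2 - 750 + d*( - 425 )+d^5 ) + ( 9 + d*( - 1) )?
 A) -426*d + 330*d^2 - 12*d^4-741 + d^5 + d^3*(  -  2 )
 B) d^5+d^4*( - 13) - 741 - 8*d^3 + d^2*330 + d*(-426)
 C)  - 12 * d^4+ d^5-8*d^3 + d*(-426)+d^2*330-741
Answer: C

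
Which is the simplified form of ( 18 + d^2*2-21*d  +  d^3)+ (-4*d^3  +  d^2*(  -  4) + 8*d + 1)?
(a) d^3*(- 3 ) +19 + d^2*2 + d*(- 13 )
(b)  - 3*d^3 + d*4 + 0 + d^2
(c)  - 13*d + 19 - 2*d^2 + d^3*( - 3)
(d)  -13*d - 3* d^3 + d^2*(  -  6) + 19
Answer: c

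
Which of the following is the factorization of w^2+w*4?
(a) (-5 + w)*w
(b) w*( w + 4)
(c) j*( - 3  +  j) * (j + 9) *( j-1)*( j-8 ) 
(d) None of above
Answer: b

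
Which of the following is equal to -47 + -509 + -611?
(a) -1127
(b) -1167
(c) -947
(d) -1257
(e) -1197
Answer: b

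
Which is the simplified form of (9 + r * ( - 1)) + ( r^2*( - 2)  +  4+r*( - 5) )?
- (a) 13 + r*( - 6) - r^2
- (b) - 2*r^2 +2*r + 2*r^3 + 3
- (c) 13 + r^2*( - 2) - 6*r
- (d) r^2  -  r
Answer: c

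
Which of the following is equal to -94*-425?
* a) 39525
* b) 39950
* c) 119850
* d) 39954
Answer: b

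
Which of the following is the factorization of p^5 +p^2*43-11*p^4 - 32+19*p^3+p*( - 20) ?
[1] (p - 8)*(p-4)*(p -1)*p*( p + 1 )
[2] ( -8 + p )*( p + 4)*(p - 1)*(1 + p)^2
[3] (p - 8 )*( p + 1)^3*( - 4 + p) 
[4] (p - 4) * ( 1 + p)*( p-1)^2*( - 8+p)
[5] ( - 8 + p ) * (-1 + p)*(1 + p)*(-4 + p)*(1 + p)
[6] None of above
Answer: 5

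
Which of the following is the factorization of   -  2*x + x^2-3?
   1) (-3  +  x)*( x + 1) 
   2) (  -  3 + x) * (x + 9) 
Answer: 1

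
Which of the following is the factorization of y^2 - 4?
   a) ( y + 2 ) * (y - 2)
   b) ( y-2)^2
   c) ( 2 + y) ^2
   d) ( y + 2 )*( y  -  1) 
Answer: a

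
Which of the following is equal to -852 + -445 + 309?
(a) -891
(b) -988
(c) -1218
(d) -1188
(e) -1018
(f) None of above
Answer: b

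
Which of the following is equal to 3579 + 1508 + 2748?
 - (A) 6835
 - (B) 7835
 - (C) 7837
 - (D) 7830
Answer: B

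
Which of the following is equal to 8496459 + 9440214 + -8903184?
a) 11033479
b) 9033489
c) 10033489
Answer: b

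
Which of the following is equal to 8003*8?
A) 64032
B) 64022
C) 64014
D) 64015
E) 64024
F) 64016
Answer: E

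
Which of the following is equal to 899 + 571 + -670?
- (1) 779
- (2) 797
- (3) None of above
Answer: 3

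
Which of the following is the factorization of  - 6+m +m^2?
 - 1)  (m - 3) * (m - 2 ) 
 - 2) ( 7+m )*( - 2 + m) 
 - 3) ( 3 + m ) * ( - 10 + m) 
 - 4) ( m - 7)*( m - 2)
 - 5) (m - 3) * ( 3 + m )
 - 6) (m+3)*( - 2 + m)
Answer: 6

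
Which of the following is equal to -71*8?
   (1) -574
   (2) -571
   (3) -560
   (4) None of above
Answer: 4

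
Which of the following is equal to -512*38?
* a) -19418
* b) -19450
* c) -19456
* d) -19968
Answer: c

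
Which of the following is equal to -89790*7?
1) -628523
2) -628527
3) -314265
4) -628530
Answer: 4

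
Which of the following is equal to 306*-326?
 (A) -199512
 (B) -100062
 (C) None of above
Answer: C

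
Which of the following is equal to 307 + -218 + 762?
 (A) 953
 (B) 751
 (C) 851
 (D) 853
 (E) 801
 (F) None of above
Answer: C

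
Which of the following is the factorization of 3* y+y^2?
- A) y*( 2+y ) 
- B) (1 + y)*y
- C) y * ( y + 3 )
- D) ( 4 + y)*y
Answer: C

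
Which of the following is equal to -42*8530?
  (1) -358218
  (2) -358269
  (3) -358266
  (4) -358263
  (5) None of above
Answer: 5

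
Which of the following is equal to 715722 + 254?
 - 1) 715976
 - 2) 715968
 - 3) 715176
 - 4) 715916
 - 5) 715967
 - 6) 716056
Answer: 1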